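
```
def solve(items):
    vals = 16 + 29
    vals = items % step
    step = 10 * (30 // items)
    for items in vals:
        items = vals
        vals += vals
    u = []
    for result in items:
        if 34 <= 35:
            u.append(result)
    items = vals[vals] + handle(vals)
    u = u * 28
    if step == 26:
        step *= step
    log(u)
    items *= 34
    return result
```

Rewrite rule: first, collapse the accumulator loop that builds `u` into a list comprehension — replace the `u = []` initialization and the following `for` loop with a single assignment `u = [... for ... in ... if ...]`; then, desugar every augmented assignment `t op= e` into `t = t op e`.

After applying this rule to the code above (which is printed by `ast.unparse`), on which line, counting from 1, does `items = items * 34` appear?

Transformed code:
def solve(items):
    vals = 16 + 29
    vals = items % step
    step = 10 * (30 // items)
    for items in vals:
        items = vals
        vals = vals + vals
    u = [result for result in items if 34 <= 35]
    items = vals[vals] + handle(vals)
    u = u * 28
    if step == 26:
        step = step * step
    log(u)
    items = items * 34
    return result

14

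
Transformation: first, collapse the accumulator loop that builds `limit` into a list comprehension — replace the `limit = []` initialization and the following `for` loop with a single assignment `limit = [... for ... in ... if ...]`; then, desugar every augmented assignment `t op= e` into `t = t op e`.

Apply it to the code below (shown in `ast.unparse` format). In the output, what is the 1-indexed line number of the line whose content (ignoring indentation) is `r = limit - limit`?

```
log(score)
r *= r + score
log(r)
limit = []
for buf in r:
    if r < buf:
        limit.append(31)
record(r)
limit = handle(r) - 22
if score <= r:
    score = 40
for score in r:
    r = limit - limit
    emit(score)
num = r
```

Transformed code:
log(score)
r = r * (r + score)
log(r)
limit = [31 for buf in r if r < buf]
record(r)
limit = handle(r) - 22
if score <= r:
    score = 40
for score in r:
    r = limit - limit
    emit(score)
num = r

10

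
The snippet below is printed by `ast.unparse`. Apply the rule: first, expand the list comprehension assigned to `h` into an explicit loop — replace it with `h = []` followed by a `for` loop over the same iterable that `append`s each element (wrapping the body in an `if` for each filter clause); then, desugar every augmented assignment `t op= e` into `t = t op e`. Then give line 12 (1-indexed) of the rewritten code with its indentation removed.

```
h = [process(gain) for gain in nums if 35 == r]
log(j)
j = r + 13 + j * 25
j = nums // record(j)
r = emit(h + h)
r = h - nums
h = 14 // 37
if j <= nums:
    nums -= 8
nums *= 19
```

nums = nums - 8

Transformed code:
h = []
for gain in nums:
    if 35 == r:
        h.append(process(gain))
log(j)
j = r + 13 + j * 25
j = nums // record(j)
r = emit(h + h)
r = h - nums
h = 14 // 37
if j <= nums:
    nums = nums - 8
nums = nums * 19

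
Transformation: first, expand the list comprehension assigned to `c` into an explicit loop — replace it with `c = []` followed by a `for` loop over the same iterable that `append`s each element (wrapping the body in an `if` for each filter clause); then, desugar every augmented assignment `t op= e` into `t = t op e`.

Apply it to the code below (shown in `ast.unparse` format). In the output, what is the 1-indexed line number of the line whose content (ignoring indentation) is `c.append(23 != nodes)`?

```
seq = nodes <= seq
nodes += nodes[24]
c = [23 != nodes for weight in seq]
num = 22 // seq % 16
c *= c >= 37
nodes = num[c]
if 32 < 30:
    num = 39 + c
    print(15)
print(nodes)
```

5

Transformed code:
seq = nodes <= seq
nodes = nodes + nodes[24]
c = []
for weight in seq:
    c.append(23 != nodes)
num = 22 // seq % 16
c = c * (c >= 37)
nodes = num[c]
if 32 < 30:
    num = 39 + c
    print(15)
print(nodes)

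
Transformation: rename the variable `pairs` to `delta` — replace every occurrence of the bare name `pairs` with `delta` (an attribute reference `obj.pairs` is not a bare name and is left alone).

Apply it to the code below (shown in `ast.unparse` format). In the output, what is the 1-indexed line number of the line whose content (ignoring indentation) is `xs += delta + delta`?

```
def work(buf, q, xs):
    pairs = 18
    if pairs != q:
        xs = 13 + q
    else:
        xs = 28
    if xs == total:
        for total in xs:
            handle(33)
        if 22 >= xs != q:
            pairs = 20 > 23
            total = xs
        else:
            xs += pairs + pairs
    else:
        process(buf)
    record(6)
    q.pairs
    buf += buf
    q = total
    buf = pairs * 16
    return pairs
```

Transformed code:
def work(buf, q, xs):
    delta = 18
    if delta != q:
        xs = 13 + q
    else:
        xs = 28
    if xs == total:
        for total in xs:
            handle(33)
        if 22 >= xs != q:
            delta = 20 > 23
            total = xs
        else:
            xs += delta + delta
    else:
        process(buf)
    record(6)
    q.pairs
    buf += buf
    q = total
    buf = delta * 16
    return delta

14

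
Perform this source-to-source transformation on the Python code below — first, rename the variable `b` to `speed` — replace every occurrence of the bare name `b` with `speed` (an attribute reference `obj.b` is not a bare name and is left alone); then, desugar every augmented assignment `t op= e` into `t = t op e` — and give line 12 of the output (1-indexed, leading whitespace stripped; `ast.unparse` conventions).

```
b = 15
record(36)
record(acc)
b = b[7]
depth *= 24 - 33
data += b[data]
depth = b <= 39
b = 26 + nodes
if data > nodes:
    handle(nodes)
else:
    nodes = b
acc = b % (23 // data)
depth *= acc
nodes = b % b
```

nodes = speed

Transformed code:
speed = 15
record(36)
record(acc)
speed = speed[7]
depth = depth * (24 - 33)
data = data + speed[data]
depth = speed <= 39
speed = 26 + nodes
if data > nodes:
    handle(nodes)
else:
    nodes = speed
acc = speed % (23 // data)
depth = depth * acc
nodes = speed % speed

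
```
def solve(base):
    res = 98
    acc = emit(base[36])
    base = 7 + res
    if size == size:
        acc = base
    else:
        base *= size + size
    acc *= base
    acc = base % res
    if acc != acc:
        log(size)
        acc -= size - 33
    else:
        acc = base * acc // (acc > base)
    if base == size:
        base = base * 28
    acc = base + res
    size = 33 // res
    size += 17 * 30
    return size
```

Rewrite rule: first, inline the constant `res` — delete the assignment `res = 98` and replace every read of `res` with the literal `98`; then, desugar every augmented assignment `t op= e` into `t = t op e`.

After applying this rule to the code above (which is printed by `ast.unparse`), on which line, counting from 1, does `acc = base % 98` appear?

Transformed code:
def solve(base):
    acc = emit(base[36])
    base = 7 + 98
    if size == size:
        acc = base
    else:
        base = base * (size + size)
    acc = acc * base
    acc = base % 98
    if acc != acc:
        log(size)
        acc = acc - (size - 33)
    else:
        acc = base * acc // (acc > base)
    if base == size:
        base = base * 28
    acc = base + 98
    size = 33 // 98
    size = size + 17 * 30
    return size

9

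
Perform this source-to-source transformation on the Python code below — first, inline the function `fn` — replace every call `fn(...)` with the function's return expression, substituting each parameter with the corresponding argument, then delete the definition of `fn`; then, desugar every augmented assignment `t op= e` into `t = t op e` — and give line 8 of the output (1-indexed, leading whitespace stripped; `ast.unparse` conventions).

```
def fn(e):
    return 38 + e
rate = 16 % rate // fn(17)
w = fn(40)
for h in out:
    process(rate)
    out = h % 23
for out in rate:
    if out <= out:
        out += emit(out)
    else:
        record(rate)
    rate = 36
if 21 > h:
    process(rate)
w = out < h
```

Transformed code:
rate = 16 % rate // (38 + 17)
w = 38 + 40
for h in out:
    process(rate)
    out = h % 23
for out in rate:
    if out <= out:
        out = out + emit(out)
    else:
        record(rate)
    rate = 36
if 21 > h:
    process(rate)
w = out < h

out = out + emit(out)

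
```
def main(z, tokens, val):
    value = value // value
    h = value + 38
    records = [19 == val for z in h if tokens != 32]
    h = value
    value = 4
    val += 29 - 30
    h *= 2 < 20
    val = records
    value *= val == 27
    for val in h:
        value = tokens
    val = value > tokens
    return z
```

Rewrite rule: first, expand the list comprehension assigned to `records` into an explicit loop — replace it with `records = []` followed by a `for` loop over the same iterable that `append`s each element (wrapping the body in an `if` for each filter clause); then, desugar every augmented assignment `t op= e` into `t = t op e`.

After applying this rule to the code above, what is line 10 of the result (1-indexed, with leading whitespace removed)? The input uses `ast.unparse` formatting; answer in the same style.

val = val + (29 - 30)

Transformed code:
def main(z, tokens, val):
    value = value // value
    h = value + 38
    records = []
    for z in h:
        if tokens != 32:
            records.append(19 == val)
    h = value
    value = 4
    val = val + (29 - 30)
    h = h * (2 < 20)
    val = records
    value = value * (val == 27)
    for val in h:
        value = tokens
    val = value > tokens
    return z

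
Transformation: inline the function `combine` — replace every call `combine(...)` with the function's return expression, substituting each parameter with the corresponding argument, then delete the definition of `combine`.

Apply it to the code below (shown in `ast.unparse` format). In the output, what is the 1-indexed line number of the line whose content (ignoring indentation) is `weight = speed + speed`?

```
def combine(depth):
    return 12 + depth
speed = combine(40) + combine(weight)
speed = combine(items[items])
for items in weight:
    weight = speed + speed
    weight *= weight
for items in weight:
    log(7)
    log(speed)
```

Transformed code:
speed = 12 + 40 + (12 + weight)
speed = 12 + items[items]
for items in weight:
    weight = speed + speed
    weight *= weight
for items in weight:
    log(7)
    log(speed)

4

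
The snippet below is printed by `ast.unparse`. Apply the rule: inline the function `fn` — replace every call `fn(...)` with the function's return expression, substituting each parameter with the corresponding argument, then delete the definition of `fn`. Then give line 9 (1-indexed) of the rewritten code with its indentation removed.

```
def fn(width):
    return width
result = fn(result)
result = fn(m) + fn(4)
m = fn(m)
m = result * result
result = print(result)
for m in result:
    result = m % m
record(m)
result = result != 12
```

result = result != 12

Transformed code:
result = result
result = m + 4
m = m
m = result * result
result = print(result)
for m in result:
    result = m % m
record(m)
result = result != 12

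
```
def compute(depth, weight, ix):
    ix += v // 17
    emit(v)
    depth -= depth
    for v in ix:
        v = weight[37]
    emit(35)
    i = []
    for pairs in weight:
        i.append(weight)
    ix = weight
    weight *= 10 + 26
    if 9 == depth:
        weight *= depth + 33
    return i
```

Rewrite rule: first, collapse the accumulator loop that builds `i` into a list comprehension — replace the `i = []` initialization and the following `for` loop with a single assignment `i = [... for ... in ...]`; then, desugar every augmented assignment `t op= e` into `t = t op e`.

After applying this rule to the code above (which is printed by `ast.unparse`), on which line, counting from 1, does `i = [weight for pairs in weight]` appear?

8

Transformed code:
def compute(depth, weight, ix):
    ix = ix + v // 17
    emit(v)
    depth = depth - depth
    for v in ix:
        v = weight[37]
    emit(35)
    i = [weight for pairs in weight]
    ix = weight
    weight = weight * (10 + 26)
    if 9 == depth:
        weight = weight * (depth + 33)
    return i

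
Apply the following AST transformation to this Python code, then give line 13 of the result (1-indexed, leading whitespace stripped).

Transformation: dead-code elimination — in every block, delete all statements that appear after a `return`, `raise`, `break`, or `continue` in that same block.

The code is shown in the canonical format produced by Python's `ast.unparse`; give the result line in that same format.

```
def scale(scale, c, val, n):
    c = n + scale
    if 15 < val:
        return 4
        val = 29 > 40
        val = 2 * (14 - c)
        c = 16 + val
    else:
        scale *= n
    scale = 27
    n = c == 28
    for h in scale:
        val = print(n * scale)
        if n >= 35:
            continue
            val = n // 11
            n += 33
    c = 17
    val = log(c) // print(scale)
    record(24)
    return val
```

c = 17

Transformed code:
def scale(scale, c, val, n):
    c = n + scale
    if 15 < val:
        return 4
    else:
        scale *= n
    scale = 27
    n = c == 28
    for h in scale:
        val = print(n * scale)
        if n >= 35:
            continue
    c = 17
    val = log(c) // print(scale)
    record(24)
    return val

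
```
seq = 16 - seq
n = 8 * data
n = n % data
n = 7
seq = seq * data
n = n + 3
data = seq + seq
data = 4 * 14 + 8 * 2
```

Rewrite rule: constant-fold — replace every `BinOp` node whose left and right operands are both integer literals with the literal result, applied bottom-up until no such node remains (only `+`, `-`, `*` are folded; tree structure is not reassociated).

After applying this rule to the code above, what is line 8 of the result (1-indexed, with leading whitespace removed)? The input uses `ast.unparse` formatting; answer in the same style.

data = 72

Transformed code:
seq = 16 - seq
n = 8 * data
n = n % data
n = 7
seq = seq * data
n = n + 3
data = seq + seq
data = 72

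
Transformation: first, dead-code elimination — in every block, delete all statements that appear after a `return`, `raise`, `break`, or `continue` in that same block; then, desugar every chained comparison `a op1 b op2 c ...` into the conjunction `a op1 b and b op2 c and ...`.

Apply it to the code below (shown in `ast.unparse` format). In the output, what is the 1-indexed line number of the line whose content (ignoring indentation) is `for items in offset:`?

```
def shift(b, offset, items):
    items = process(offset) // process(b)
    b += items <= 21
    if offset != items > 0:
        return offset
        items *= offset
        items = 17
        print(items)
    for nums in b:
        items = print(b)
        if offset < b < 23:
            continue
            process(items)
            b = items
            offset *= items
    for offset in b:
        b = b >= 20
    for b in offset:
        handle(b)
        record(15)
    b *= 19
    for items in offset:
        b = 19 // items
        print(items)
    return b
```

Transformed code:
def shift(b, offset, items):
    items = process(offset) // process(b)
    b += items <= 21
    if offset != items and items > 0:
        return offset
    for nums in b:
        items = print(b)
        if offset < b and b < 23:
            continue
    for offset in b:
        b = b >= 20
    for b in offset:
        handle(b)
        record(15)
    b *= 19
    for items in offset:
        b = 19 // items
        print(items)
    return b

16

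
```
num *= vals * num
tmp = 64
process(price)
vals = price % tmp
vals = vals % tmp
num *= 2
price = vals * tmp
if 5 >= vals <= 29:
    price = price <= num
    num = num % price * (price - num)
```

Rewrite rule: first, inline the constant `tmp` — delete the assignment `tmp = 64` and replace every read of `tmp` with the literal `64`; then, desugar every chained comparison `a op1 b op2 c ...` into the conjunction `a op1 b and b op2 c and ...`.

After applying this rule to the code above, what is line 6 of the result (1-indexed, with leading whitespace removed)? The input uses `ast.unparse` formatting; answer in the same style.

Transformed code:
num *= vals * num
process(price)
vals = price % 64
vals = vals % 64
num *= 2
price = vals * 64
if 5 >= vals and vals <= 29:
    price = price <= num
    num = num % price * (price - num)

price = vals * 64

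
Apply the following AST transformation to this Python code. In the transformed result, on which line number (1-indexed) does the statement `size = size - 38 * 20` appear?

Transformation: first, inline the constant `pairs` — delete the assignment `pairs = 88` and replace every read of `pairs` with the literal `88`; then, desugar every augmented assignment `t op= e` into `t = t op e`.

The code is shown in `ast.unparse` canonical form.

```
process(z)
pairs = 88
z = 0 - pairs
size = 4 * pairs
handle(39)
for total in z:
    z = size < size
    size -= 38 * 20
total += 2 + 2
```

7

Transformed code:
process(z)
z = 0 - 88
size = 4 * 88
handle(39)
for total in z:
    z = size < size
    size = size - 38 * 20
total = total + (2 + 2)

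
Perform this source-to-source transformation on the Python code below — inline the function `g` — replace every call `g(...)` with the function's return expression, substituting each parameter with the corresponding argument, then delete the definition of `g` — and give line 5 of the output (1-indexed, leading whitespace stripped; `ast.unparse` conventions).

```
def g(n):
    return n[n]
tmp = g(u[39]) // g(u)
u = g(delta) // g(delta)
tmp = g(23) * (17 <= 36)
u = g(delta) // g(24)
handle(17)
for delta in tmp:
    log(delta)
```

handle(17)

Transformed code:
tmp = u[39][u[39]] // u[u]
u = delta[delta] // delta[delta]
tmp = 23[23] * (17 <= 36)
u = delta[delta] // 24[24]
handle(17)
for delta in tmp:
    log(delta)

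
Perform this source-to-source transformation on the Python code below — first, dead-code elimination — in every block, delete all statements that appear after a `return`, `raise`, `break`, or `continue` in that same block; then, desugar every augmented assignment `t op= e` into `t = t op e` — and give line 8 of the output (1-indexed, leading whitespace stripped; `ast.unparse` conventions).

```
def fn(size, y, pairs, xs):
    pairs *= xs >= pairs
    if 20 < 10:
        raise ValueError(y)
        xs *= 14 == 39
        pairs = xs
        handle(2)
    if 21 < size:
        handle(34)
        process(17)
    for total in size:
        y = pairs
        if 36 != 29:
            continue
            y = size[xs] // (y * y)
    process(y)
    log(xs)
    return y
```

Transformed code:
def fn(size, y, pairs, xs):
    pairs = pairs * (xs >= pairs)
    if 20 < 10:
        raise ValueError(y)
    if 21 < size:
        handle(34)
        process(17)
    for total in size:
        y = pairs
        if 36 != 29:
            continue
    process(y)
    log(xs)
    return y

for total in size:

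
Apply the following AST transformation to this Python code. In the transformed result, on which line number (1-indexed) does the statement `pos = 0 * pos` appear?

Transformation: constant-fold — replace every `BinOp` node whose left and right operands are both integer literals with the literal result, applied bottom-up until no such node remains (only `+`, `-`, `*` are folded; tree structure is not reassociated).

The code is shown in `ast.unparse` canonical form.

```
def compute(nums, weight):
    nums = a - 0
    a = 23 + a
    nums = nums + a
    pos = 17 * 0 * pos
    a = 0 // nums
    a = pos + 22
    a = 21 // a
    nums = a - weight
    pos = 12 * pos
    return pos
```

Transformed code:
def compute(nums, weight):
    nums = a - 0
    a = 23 + a
    nums = nums + a
    pos = 0 * pos
    a = 0 // nums
    a = pos + 22
    a = 21 // a
    nums = a - weight
    pos = 12 * pos
    return pos

5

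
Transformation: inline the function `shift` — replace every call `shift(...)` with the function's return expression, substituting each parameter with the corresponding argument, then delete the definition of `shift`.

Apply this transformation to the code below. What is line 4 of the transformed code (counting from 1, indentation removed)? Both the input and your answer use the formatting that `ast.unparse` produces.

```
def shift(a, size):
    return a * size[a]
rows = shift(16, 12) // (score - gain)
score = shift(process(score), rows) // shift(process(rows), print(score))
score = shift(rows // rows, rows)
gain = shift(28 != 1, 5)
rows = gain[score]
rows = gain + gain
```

gain = (28 != 1) * 5[28 != 1]

Transformed code:
rows = 16 * 12[16] // (score - gain)
score = process(score) * rows[process(score)] // (process(rows) * print(score)[process(rows)])
score = rows // rows * rows[rows // rows]
gain = (28 != 1) * 5[28 != 1]
rows = gain[score]
rows = gain + gain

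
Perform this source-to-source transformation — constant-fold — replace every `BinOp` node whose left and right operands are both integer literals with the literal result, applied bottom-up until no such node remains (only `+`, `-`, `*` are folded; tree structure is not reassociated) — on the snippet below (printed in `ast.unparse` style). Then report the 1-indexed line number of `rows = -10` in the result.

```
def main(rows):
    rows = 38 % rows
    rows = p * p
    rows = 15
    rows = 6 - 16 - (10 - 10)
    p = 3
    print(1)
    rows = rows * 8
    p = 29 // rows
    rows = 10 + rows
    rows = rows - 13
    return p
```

Transformed code:
def main(rows):
    rows = 38 % rows
    rows = p * p
    rows = 15
    rows = -10
    p = 3
    print(1)
    rows = rows * 8
    p = 29 // rows
    rows = 10 + rows
    rows = rows - 13
    return p

5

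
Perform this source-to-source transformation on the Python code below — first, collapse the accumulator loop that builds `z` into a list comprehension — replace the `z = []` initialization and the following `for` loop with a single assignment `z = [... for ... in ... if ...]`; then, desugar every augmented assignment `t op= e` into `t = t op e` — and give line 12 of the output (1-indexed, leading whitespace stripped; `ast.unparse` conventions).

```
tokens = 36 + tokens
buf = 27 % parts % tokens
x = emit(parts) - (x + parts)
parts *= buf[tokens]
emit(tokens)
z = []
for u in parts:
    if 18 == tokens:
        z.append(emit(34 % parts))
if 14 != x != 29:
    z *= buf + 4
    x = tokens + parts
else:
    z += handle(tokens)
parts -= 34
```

Transformed code:
tokens = 36 + tokens
buf = 27 % parts % tokens
x = emit(parts) - (x + parts)
parts = parts * buf[tokens]
emit(tokens)
z = [emit(34 % parts) for u in parts if 18 == tokens]
if 14 != x != 29:
    z = z * (buf + 4)
    x = tokens + parts
else:
    z = z + handle(tokens)
parts = parts - 34

parts = parts - 34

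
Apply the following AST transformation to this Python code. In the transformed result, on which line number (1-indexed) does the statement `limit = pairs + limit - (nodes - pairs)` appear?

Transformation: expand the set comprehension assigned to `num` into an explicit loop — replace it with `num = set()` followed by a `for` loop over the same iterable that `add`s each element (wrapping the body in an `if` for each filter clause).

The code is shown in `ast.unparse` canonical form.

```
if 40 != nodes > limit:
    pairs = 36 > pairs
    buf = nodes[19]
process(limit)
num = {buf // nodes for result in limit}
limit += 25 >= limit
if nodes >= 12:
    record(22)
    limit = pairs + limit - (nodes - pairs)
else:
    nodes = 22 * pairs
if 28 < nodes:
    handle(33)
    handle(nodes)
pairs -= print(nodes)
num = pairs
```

Transformed code:
if 40 != nodes > limit:
    pairs = 36 > pairs
    buf = nodes[19]
process(limit)
num = set()
for result in limit:
    num.add(buf // nodes)
limit += 25 >= limit
if nodes >= 12:
    record(22)
    limit = pairs + limit - (nodes - pairs)
else:
    nodes = 22 * pairs
if 28 < nodes:
    handle(33)
    handle(nodes)
pairs -= print(nodes)
num = pairs

11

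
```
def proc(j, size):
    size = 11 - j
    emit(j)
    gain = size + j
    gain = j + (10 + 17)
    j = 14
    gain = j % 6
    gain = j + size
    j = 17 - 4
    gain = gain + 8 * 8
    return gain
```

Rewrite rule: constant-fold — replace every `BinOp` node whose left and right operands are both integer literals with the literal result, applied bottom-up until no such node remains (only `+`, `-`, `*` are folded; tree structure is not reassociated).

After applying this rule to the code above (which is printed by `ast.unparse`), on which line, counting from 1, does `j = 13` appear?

9

Transformed code:
def proc(j, size):
    size = 11 - j
    emit(j)
    gain = size + j
    gain = j + 27
    j = 14
    gain = j % 6
    gain = j + size
    j = 13
    gain = gain + 64
    return gain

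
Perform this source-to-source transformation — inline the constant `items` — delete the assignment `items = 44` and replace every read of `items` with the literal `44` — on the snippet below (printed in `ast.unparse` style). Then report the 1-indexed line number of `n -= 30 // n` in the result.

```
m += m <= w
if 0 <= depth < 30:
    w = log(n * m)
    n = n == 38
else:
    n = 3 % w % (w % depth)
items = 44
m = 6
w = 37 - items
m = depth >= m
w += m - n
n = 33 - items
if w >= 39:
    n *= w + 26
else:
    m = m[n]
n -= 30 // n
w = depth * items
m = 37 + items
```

16

Transformed code:
m += m <= w
if 0 <= depth < 30:
    w = log(n * m)
    n = n == 38
else:
    n = 3 % w % (w % depth)
m = 6
w = 37 - 44
m = depth >= m
w += m - n
n = 33 - 44
if w >= 39:
    n *= w + 26
else:
    m = m[n]
n -= 30 // n
w = depth * 44
m = 37 + 44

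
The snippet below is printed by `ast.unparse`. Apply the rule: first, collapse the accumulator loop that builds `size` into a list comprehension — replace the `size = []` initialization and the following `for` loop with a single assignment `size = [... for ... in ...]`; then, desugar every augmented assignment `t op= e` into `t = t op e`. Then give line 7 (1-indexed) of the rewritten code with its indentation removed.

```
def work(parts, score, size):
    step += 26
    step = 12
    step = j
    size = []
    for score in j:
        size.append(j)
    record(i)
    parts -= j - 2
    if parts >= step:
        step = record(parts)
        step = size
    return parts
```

parts = parts - (j - 2)

Transformed code:
def work(parts, score, size):
    step = step + 26
    step = 12
    step = j
    size = [j for score in j]
    record(i)
    parts = parts - (j - 2)
    if parts >= step:
        step = record(parts)
        step = size
    return parts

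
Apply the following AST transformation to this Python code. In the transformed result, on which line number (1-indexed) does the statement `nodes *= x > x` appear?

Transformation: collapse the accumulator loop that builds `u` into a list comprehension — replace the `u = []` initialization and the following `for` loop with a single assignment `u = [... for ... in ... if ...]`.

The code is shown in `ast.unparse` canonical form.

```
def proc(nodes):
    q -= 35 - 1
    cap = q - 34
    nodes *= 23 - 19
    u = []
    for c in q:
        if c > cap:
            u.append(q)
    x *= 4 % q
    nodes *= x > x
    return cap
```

Transformed code:
def proc(nodes):
    q -= 35 - 1
    cap = q - 34
    nodes *= 23 - 19
    u = [q for c in q if c > cap]
    x *= 4 % q
    nodes *= x > x
    return cap

7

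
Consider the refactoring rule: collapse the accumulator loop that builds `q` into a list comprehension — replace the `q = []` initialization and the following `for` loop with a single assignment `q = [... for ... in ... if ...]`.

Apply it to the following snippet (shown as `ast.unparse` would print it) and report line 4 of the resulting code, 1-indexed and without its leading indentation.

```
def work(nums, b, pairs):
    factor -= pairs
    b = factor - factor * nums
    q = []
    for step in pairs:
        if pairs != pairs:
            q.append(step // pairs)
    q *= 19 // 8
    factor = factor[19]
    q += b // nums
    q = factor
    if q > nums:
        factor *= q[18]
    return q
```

q = [step // pairs for step in pairs if pairs != pairs]

Transformed code:
def work(nums, b, pairs):
    factor -= pairs
    b = factor - factor * nums
    q = [step // pairs for step in pairs if pairs != pairs]
    q *= 19 // 8
    factor = factor[19]
    q += b // nums
    q = factor
    if q > nums:
        factor *= q[18]
    return q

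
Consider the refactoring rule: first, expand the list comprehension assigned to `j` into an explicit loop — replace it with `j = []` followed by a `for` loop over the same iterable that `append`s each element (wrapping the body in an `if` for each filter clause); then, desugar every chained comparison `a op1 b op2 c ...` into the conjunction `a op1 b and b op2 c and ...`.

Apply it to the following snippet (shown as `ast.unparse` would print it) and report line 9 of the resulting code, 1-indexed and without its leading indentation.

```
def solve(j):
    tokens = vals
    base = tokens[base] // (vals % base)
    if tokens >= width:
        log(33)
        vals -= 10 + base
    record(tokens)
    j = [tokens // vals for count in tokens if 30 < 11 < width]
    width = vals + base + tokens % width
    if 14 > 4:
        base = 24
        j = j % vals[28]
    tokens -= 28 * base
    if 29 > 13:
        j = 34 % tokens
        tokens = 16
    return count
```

Transformed code:
def solve(j):
    tokens = vals
    base = tokens[base] // (vals % base)
    if tokens >= width:
        log(33)
        vals -= 10 + base
    record(tokens)
    j = []
    for count in tokens:
        if 30 < 11 and 11 < width:
            j.append(tokens // vals)
    width = vals + base + tokens % width
    if 14 > 4:
        base = 24
        j = j % vals[28]
    tokens -= 28 * base
    if 29 > 13:
        j = 34 % tokens
        tokens = 16
    return count

for count in tokens:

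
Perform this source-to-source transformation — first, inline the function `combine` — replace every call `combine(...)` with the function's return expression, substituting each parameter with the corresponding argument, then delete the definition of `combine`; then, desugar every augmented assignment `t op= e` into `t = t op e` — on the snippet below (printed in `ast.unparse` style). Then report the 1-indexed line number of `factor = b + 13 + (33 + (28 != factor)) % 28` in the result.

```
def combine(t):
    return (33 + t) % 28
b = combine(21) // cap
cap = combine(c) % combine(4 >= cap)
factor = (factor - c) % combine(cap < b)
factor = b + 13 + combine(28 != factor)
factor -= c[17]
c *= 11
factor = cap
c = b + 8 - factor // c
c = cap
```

Transformed code:
b = (33 + 21) % 28 // cap
cap = (33 + c) % 28 % ((33 + (4 >= cap)) % 28)
factor = (factor - c) % ((33 + (cap < b)) % 28)
factor = b + 13 + (33 + (28 != factor)) % 28
factor = factor - c[17]
c = c * 11
factor = cap
c = b + 8 - factor // c
c = cap

4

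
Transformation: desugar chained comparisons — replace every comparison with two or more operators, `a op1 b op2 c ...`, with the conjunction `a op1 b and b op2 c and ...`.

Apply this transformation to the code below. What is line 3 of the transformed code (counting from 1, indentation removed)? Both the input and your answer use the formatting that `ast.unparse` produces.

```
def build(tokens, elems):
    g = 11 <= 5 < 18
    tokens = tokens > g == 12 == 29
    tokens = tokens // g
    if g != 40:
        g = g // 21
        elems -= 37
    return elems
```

tokens = tokens > g and g == 12 and (12 == 29)

Transformed code:
def build(tokens, elems):
    g = 11 <= 5 and 5 < 18
    tokens = tokens > g and g == 12 and (12 == 29)
    tokens = tokens // g
    if g != 40:
        g = g // 21
        elems -= 37
    return elems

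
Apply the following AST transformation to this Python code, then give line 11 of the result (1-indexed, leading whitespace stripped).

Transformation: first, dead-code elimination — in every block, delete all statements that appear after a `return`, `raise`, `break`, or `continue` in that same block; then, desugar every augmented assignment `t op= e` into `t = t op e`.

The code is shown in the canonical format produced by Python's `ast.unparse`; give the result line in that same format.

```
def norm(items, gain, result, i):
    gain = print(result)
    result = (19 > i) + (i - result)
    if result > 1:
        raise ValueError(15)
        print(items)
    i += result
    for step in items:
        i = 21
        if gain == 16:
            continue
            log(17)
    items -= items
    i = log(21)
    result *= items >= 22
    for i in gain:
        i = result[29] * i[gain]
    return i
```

items = items - items

Transformed code:
def norm(items, gain, result, i):
    gain = print(result)
    result = (19 > i) + (i - result)
    if result > 1:
        raise ValueError(15)
    i = i + result
    for step in items:
        i = 21
        if gain == 16:
            continue
    items = items - items
    i = log(21)
    result = result * (items >= 22)
    for i in gain:
        i = result[29] * i[gain]
    return i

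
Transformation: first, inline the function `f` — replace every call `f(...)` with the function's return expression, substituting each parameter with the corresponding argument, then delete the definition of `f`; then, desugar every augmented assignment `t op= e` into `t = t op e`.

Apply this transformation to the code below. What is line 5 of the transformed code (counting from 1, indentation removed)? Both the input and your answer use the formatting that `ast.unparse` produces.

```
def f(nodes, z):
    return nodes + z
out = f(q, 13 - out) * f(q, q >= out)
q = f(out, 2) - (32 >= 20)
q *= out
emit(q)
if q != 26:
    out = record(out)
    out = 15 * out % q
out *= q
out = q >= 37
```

if q != 26:

Transformed code:
out = (q + (13 - out)) * (q + (q >= out))
q = out + 2 - (32 >= 20)
q = q * out
emit(q)
if q != 26:
    out = record(out)
    out = 15 * out % q
out = out * q
out = q >= 37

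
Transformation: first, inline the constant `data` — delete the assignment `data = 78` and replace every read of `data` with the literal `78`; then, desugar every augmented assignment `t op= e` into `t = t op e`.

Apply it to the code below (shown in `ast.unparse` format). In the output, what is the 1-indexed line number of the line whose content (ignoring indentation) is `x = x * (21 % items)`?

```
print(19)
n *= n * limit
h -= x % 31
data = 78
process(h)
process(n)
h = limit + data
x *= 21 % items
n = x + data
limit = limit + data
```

Transformed code:
print(19)
n = n * (n * limit)
h = h - x % 31
process(h)
process(n)
h = limit + 78
x = x * (21 % items)
n = x + 78
limit = limit + 78

7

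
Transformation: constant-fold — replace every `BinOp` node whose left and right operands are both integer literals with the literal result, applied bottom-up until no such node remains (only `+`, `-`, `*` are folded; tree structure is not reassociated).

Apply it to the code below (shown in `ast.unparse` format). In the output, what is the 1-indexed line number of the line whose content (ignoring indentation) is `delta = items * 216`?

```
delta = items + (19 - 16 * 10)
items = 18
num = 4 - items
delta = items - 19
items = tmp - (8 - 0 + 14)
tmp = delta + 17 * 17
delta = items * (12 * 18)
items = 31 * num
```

Transformed code:
delta = items + -141
items = 18
num = 4 - items
delta = items - 19
items = tmp - 22
tmp = delta + 289
delta = items * 216
items = 31 * num

7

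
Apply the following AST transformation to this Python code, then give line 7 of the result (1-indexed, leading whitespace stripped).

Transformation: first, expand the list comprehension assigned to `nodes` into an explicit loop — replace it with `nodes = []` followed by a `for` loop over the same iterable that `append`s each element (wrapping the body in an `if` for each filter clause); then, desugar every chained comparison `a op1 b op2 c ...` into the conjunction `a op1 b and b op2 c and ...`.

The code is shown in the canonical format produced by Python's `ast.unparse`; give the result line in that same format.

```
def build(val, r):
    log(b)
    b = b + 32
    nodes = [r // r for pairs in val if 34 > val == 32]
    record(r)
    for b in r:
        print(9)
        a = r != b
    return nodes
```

Transformed code:
def build(val, r):
    log(b)
    b = b + 32
    nodes = []
    for pairs in val:
        if 34 > val and val == 32:
            nodes.append(r // r)
    record(r)
    for b in r:
        print(9)
        a = r != b
    return nodes

nodes.append(r // r)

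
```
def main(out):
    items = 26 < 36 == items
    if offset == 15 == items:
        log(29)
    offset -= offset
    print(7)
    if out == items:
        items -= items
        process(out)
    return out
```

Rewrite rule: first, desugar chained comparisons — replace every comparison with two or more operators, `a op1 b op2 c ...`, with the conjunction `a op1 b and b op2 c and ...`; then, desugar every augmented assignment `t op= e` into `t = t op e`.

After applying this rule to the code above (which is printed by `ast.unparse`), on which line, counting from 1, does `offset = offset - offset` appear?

Transformed code:
def main(out):
    items = 26 < 36 and 36 == items
    if offset == 15 and 15 == items:
        log(29)
    offset = offset - offset
    print(7)
    if out == items:
        items = items - items
        process(out)
    return out

5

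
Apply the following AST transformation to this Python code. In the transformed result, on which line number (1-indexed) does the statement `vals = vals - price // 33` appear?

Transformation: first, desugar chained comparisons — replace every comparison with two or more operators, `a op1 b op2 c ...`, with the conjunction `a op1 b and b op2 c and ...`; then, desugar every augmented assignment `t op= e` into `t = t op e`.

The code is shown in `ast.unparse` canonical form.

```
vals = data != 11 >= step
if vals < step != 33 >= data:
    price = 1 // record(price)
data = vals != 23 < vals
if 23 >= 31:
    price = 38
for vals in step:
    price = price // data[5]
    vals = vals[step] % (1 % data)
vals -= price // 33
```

10

Transformed code:
vals = data != 11 and 11 >= step
if vals < step and step != 33 and (33 >= data):
    price = 1 // record(price)
data = vals != 23 and 23 < vals
if 23 >= 31:
    price = 38
for vals in step:
    price = price // data[5]
    vals = vals[step] % (1 % data)
vals = vals - price // 33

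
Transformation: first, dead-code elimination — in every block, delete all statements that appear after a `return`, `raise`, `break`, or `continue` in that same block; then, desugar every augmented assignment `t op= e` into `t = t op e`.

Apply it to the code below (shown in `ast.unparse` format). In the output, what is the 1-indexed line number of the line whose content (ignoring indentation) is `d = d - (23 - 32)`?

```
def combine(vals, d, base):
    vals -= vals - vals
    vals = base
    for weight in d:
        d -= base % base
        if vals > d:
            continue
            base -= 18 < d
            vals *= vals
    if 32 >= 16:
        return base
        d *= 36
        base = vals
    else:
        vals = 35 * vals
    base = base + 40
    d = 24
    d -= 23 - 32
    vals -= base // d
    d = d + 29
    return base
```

14

Transformed code:
def combine(vals, d, base):
    vals = vals - (vals - vals)
    vals = base
    for weight in d:
        d = d - base % base
        if vals > d:
            continue
    if 32 >= 16:
        return base
    else:
        vals = 35 * vals
    base = base + 40
    d = 24
    d = d - (23 - 32)
    vals = vals - base // d
    d = d + 29
    return base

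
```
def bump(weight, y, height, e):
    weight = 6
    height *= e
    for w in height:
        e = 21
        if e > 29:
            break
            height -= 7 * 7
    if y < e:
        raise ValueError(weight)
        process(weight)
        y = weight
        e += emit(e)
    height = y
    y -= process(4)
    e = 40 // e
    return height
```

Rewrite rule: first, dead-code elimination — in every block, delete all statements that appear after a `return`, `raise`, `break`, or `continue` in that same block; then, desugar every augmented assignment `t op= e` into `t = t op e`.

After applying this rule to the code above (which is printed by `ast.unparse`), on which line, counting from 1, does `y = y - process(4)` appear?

11

Transformed code:
def bump(weight, y, height, e):
    weight = 6
    height = height * e
    for w in height:
        e = 21
        if e > 29:
            break
    if y < e:
        raise ValueError(weight)
    height = y
    y = y - process(4)
    e = 40 // e
    return height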